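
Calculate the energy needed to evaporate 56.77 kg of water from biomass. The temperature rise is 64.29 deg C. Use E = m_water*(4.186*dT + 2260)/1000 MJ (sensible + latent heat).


E = m_water * (4.186 * dT + 2260) / 1000
= 56.77 * (4.186 * 64.29 + 2260) / 1000
= 143.5780 MJ

143.5780 MJ


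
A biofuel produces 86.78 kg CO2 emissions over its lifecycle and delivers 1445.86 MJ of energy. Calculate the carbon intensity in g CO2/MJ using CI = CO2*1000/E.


CI = CO2 * 1000 / E
= 86.78 * 1000 / 1445.86
= 60.0196 g CO2/MJ

60.0196 g CO2/MJ


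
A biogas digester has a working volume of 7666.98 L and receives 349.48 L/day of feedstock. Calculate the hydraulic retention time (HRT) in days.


HRT = V / Q
= 7666.98 / 349.48
= 21.9383 days

21.9383 days


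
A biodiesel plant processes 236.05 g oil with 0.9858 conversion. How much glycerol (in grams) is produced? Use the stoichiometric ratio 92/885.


glycerol = oil * conv * (92/885)
= 236.05 * 0.9858 * 92 / 885
= 24.1901 g

24.1901 g


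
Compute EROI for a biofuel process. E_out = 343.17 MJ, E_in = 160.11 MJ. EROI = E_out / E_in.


EROI = E_out / E_in
= 343.17 / 160.11
= 2.1433

2.1433


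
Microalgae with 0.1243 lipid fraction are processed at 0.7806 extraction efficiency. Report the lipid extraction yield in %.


Y = lipid_content * extraction_eff * 100
= 0.1243 * 0.7806 * 100
= 9.7029%

9.7029%


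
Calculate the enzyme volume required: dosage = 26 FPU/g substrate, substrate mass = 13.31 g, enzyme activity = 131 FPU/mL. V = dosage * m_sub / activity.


V = dosage * m_sub / activity
V = 26 * 13.31 / 131
V = 2.6417 mL

2.6417 mL


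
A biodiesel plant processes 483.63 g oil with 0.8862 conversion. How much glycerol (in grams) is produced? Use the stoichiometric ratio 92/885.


glycerol = oil * conv * (92/885)
= 483.63 * 0.8862 * 92 / 885
= 44.5543 g

44.5543 g


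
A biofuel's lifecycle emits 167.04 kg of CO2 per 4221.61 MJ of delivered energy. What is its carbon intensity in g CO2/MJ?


CI = CO2 * 1000 / E
= 167.04 * 1000 / 4221.61
= 39.5678 g CO2/MJ

39.5678 g CO2/MJ


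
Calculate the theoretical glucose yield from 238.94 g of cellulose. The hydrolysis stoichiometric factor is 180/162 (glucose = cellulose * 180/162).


glucose = cellulose * 180/162
= 238.94 * 180/162
= 265.4889 g

265.4889 g


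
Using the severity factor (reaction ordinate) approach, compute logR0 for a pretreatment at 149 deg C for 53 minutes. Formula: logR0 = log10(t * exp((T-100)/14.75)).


logR0 = log10(t * exp((T - 100) / 14.75))
= log10(53 * exp((149 - 100) / 14.75))
= 3.1670

3.1670


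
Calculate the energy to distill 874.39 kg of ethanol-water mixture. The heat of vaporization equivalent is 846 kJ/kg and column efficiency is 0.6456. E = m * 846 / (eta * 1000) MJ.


E = m * 846 / (eta * 1000)
= 874.39 * 846 / (0.6456 * 1000)
= 1145.8085 MJ

1145.8085 MJ


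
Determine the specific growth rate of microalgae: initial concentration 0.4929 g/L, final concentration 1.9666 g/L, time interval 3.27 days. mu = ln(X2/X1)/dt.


mu = ln(X2/X1) / dt
= ln(1.9666/0.4929) / 3.27
= 0.4232 per day

0.4232 per day


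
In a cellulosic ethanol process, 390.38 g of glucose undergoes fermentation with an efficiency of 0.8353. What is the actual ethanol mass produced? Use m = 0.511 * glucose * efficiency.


Actual ethanol: m = 0.511 * 390.38 * 0.8353
m = 166.6291 g

166.6291 g


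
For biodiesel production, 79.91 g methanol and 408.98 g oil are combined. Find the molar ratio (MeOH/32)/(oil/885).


Molar ratio = n_MeOH / n_oil = (MeOH/32) / (oil/885) = (MeOH * 885) / (32 * oil)
= (79.91 * 885) / (32 * 408.98)
= 5.4037

5.4037


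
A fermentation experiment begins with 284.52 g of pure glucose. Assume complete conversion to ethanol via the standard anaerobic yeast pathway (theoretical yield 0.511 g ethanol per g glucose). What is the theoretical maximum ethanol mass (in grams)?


Theoretical ethanol yield: m_EtOH = 0.511 * m_glucose
m_EtOH = 0.511 * 284.52 = 145.3897 g

145.3897 g


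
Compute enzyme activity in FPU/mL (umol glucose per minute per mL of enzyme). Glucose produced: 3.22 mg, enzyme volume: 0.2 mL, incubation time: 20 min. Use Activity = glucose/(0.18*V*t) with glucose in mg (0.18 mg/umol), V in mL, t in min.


Activity = glucose_mg / (0.18 mg/umol * V_mL * t_min)
= 3.22 / (0.18 * 0.2 * 20)
= 4.4722 FPU/mL

4.4722 FPU/mL


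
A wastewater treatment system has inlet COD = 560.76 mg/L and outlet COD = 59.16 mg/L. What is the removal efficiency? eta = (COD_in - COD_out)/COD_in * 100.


eta = (COD_in - COD_out) / COD_in * 100
= (560.76 - 59.16) / 560.76 * 100
= 89.4500%

89.4500%


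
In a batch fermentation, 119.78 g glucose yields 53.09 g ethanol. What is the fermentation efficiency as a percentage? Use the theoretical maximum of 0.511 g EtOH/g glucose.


Fermentation efficiency = (actual / (0.511 * glucose)) * 100
= (53.09 / (0.511 * 119.78)) * 100
= 86.7376%

86.7376%


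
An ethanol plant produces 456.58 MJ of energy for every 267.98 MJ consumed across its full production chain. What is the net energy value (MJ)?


NEV = E_out - E_in
= 456.58 - 267.98
= 188.6000 MJ

188.6000 MJ


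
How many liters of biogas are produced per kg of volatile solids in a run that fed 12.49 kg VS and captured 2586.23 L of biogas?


Y = V / VS
= 2586.23 / 12.49
= 207.0641 L/kg VS

207.0641 L/kg VS


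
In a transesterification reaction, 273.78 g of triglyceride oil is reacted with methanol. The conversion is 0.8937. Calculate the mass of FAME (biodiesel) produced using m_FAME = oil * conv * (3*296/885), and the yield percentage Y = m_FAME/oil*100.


m_FAME = oil * conv * (3 * 296 / 885) = oil * conv * (888/885)
= 273.78 * 0.8937 * 888 / 885
= 245.5066 g
Y = m_FAME / oil * 100 = conv * (888/885) * 100
= 0.8937 * 888 / 885 * 100
= 89.67%

245.5066 g FAME; Y = 89.67%


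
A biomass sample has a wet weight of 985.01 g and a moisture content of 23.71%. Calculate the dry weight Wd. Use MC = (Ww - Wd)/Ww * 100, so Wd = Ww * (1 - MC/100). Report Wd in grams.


Wd = Ww * (1 - MC/100)
= 985.01 * (1 - 23.71/100)
= 751.4641 g

751.4641 g


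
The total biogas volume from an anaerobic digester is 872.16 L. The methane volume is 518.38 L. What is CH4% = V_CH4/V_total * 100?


CH4% = V_CH4 / V_total * 100
= 518.38 / 872.16 * 100
= 59.4363%

59.4363%


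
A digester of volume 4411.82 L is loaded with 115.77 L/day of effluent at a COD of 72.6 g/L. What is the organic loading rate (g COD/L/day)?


OLR = Q * S / V
= 115.77 * 72.6 / 4411.82
= 1.9051 g/L/day

1.9051 g/L/day


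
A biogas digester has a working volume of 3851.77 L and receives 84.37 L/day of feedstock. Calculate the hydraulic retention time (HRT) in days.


HRT = V / Q
= 3851.77 / 84.37
= 45.6533 days

45.6533 days


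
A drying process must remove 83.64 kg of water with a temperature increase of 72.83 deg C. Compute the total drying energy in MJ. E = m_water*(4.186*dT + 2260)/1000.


E = m_water * (4.186 * dT + 2260) / 1000
= 83.64 * (4.186 * 72.83 + 2260) / 1000
= 214.5254 MJ

214.5254 MJ


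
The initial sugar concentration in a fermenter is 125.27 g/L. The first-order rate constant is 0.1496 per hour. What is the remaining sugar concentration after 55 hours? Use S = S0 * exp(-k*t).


S = S0 * exp(-k * t)
S = 125.27 * exp(-0.1496 * 55)
S = 0.0335 g/L

0.0335 g/L


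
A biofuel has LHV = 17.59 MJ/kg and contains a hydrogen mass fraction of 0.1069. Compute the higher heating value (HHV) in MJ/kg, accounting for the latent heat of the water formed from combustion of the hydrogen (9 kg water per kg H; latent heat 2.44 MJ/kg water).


HHV = LHV + H_frac * 9 * 2.44
= 17.59 + 0.1069 * 9 * 2.44
= 19.9375 MJ/kg

19.9375 MJ/kg


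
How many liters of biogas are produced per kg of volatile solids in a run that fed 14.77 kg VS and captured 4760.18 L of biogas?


Y = V / VS
= 4760.18 / 14.77
= 322.2871 L/kg VS

322.2871 L/kg VS


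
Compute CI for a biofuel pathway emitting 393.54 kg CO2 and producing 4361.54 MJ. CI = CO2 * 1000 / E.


CI = CO2 * 1000 / E
= 393.54 * 1000 / 4361.54
= 90.2296 g CO2/MJ

90.2296 g CO2/MJ


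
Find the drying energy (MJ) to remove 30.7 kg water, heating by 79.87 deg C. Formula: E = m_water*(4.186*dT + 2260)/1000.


E = m_water * (4.186 * dT + 2260) / 1000
= 30.7 * (4.186 * 79.87 + 2260) / 1000
= 79.6461 MJ

79.6461 MJ


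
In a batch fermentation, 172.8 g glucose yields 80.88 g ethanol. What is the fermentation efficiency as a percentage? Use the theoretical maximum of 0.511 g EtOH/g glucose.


Fermentation efficiency = (actual / (0.511 * glucose)) * 100
= (80.88 / (0.511 * 172.8)) * 100
= 91.5960%

91.5960%


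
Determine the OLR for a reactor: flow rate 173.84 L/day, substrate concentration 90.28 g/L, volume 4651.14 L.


OLR = Q * S / V
= 173.84 * 90.28 / 4651.14
= 3.3743 g/L/day

3.3743 g/L/day


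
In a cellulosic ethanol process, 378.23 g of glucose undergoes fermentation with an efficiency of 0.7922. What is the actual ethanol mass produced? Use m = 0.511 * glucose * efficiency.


Actual ethanol: m = 0.511 * 378.23 * 0.7922
m = 153.1129 g

153.1129 g


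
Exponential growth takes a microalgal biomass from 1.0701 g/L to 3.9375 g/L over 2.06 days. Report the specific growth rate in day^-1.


mu = ln(X2/X1) / dt
= ln(3.9375/1.0701) / 2.06
= 0.6324 per day

0.6324 per day


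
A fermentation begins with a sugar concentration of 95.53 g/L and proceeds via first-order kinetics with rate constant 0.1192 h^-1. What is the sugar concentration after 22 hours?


S = S0 * exp(-k * t)
S = 95.53 * exp(-0.1192 * 22)
S = 6.9382 g/L

6.9382 g/L


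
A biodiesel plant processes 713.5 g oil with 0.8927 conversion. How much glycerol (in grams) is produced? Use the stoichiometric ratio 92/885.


glycerol = oil * conv * (92/885)
= 713.5 * 0.8927 * 92 / 885
= 66.2131 g

66.2131 g


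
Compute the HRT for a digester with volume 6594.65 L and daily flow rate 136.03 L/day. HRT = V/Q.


HRT = V / Q
= 6594.65 / 136.03
= 48.4794 days

48.4794 days


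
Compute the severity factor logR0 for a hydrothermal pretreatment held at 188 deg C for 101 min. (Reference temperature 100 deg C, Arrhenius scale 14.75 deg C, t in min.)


logR0 = log10(t * exp((T - 100) / 14.75))
= log10(101 * exp((188 - 100) / 14.75))
= 4.5954

4.5954


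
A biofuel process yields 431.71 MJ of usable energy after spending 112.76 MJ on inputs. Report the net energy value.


NEV = E_out - E_in
= 431.71 - 112.76
= 318.9500 MJ

318.9500 MJ


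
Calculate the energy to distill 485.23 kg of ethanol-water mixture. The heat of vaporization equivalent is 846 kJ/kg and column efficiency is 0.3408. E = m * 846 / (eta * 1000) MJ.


E = m * 846 / (eta * 1000)
= 485.23 * 846 / (0.3408 * 1000)
= 1204.5322 MJ

1204.5322 MJ


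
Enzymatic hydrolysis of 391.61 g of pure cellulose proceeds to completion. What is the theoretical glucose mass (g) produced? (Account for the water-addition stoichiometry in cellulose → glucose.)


glucose = cellulose * 180/162
= 391.61 * 180/162
= 435.1222 g

435.1222 g


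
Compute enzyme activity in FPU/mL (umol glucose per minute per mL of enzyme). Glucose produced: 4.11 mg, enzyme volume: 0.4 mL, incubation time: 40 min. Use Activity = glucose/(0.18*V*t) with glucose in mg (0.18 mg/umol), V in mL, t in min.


Activity = glucose_mg / (0.18 mg/umol * V_mL * t_min)
= 4.11 / (0.18 * 0.4 * 40)
= 1.4271 FPU/mL

1.4271 FPU/mL


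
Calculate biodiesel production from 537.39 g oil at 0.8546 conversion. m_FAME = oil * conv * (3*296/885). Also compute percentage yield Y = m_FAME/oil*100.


m_FAME = oil * conv * (3 * 296 / 885) = oil * conv * (888/885)
= 537.39 * 0.8546 * 888 / 885
= 460.8103 g
Y = m_FAME / oil * 100 = conv * (888/885) * 100
= 0.8546 * 888 / 885 * 100
= 85.75%

460.8103 g FAME; Y = 85.75%


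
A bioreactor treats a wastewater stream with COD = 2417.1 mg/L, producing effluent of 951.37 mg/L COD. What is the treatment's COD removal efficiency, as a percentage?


eta = (COD_in - COD_out) / COD_in * 100
= (2417.1 - 951.37) / 2417.1 * 100
= 60.6400%

60.6400%


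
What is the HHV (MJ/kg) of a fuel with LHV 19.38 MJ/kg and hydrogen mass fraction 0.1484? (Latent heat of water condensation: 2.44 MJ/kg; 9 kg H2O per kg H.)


HHV = LHV + H_frac * 9 * 2.44
= 19.38 + 0.1484 * 9 * 2.44
= 22.6389 MJ/kg

22.6389 MJ/kg


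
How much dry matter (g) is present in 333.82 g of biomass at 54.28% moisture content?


Wd = Ww * (1 - MC/100)
= 333.82 * (1 - 54.28/100)
= 152.6225 g

152.6225 g


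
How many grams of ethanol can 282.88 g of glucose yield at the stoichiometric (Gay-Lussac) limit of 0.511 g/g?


Theoretical ethanol yield: m_EtOH = 0.511 * m_glucose
m_EtOH = 0.511 * 282.88 = 144.5517 g

144.5517 g


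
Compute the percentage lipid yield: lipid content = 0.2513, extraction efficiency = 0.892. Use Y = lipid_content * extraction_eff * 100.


Y = lipid_content * extraction_eff * 100
= 0.2513 * 0.892 * 100
= 22.4160%

22.4160%


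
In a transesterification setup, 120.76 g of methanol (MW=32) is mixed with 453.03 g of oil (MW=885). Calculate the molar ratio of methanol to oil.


Molar ratio = n_MeOH / n_oil = (MeOH/32) / (oil/885) = (MeOH * 885) / (32 * oil)
= (120.76 * 885) / (32 * 453.03)
= 7.3721

7.3721


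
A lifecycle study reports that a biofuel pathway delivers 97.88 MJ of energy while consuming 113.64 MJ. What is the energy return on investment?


EROI = E_out / E_in
= 97.88 / 113.64
= 0.8613

0.8613


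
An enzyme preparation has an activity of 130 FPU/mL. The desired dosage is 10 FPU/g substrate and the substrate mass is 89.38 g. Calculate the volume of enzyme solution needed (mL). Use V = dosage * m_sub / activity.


V = dosage * m_sub / activity
V = 10 * 89.38 / 130
V = 6.8754 mL

6.8754 mL


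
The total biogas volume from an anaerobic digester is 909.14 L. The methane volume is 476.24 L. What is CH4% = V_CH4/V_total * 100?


CH4% = V_CH4 / V_total * 100
= 476.24 / 909.14 * 100
= 52.3836%

52.3836%


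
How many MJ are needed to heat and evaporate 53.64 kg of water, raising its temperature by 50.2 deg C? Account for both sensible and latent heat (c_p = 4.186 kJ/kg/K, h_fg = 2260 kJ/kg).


E = m_water * (4.186 * dT + 2260) / 1000
= 53.64 * (4.186 * 50.2 + 2260) / 1000
= 132.4982 MJ

132.4982 MJ


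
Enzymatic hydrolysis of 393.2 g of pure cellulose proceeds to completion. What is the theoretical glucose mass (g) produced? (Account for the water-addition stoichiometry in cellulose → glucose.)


glucose = cellulose * 180/162
= 393.2 * 180/162
= 436.8889 g

436.8889 g


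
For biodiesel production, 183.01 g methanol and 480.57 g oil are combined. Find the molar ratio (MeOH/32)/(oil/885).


Molar ratio = n_MeOH / n_oil = (MeOH/32) / (oil/885) = (MeOH * 885) / (32 * oil)
= (183.01 * 885) / (32 * 480.57)
= 10.5320

10.5320


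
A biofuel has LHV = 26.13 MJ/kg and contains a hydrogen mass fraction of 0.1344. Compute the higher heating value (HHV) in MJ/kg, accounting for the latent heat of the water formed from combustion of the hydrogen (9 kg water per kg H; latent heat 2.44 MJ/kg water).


HHV = LHV + H_frac * 9 * 2.44
= 26.13 + 0.1344 * 9 * 2.44
= 29.0814 MJ/kg

29.0814 MJ/kg


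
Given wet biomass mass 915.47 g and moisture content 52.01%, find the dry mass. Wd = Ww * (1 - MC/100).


Wd = Ww * (1 - MC/100)
= 915.47 * (1 - 52.01/100)
= 439.3341 g

439.3341 g


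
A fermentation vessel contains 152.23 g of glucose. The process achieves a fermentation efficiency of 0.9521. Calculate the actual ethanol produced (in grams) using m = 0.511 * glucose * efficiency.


Actual ethanol: m = 0.511 * 152.23 * 0.9521
m = 74.0634 g

74.0634 g


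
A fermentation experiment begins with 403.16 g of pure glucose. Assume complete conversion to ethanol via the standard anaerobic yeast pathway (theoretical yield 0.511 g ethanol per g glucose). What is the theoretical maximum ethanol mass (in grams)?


Theoretical ethanol yield: m_EtOH = 0.511 * m_glucose
m_EtOH = 0.511 * 403.16 = 206.0148 g

206.0148 g


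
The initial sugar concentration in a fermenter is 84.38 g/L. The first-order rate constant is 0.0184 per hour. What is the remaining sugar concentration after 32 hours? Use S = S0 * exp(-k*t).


S = S0 * exp(-k * t)
S = 84.38 * exp(-0.0184 * 32)
S = 46.8303 g/L

46.8303 g/L


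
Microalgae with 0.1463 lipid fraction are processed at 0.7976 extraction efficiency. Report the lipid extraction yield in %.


Y = lipid_content * extraction_eff * 100
= 0.1463 * 0.7976 * 100
= 11.6689%

11.6689%


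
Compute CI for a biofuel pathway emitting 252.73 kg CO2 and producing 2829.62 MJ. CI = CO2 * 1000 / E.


CI = CO2 * 1000 / E
= 252.73 * 1000 / 2829.62
= 89.3159 g CO2/MJ

89.3159 g CO2/MJ


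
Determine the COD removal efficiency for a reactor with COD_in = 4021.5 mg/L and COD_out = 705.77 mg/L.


eta = (COD_in - COD_out) / COD_in * 100
= (4021.5 - 705.77) / 4021.5 * 100
= 82.4501%

82.4501%


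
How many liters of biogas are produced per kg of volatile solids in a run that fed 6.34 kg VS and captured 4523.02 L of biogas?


Y = V / VS
= 4523.02 / 6.34
= 713.4101 L/kg VS

713.4101 L/kg VS


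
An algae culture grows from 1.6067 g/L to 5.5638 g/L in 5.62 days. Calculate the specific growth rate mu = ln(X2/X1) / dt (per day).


mu = ln(X2/X1) / dt
= ln(5.5638/1.6067) / 5.62
= 0.2210 per day

0.2210 per day


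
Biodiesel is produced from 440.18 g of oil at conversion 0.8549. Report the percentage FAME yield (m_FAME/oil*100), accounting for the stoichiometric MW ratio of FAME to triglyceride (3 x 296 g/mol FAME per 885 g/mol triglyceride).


m_FAME = oil * conv * (3 * 296 / 885) = oil * conv * (888/885)
= 440.18 * 0.8549 * 888 / 885
= 377.5855 g
Y = m_FAME / oil * 100 = conv * (888/885) * 100
= 0.8549 * 888 / 885 * 100
= 85.78%

85.78%


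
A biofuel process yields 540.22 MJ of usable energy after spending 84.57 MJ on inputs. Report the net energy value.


NEV = E_out - E_in
= 540.22 - 84.57
= 455.6500 MJ

455.6500 MJ


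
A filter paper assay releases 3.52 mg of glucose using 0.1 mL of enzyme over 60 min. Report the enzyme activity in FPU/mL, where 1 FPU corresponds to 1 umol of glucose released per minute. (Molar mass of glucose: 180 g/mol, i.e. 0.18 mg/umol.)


Activity = glucose_mg / (0.18 mg/umol * V_mL * t_min)
= 3.52 / (0.18 * 0.1 * 60)
= 3.2593 FPU/mL

3.2593 FPU/mL


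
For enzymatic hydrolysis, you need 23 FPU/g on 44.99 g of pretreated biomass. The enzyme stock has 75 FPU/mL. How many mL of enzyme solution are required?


V = dosage * m_sub / activity
V = 23 * 44.99 / 75
V = 13.7969 mL

13.7969 mL


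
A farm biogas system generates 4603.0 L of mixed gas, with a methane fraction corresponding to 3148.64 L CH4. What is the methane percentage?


CH4% = V_CH4 / V_total * 100
= 3148.64 / 4603.0 * 100
= 68.4041%

68.4041%


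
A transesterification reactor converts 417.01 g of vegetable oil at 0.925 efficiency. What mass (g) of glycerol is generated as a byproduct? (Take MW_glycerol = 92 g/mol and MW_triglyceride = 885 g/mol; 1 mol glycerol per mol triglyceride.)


glycerol = oil * conv * (92/885)
= 417.01 * 0.925 * 92 / 885
= 40.0989 g

40.0989 g


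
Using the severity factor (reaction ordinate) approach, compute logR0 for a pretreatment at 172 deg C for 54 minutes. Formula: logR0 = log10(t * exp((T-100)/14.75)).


logR0 = log10(t * exp((T - 100) / 14.75))
= log10(54 * exp((172 - 100) / 14.75))
= 3.8523

3.8523


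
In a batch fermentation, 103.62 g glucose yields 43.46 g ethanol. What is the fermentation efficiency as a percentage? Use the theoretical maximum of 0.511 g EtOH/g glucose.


Fermentation efficiency = (actual / (0.511 * glucose)) * 100
= (43.46 / (0.511 * 103.62)) * 100
= 82.0777%

82.0777%


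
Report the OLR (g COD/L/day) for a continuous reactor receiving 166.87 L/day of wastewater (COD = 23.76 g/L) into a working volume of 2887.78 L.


OLR = Q * S / V
= 166.87 * 23.76 / 2887.78
= 1.3730 g/L/day

1.3730 g/L/day


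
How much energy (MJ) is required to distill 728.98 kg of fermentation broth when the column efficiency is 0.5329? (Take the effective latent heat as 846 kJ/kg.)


E = m * 846 / (eta * 1000)
= 728.98 * 846 / (0.5329 * 1000)
= 1157.2848 MJ

1157.2848 MJ


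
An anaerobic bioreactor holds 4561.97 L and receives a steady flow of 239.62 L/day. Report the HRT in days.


HRT = V / Q
= 4561.97 / 239.62
= 19.0384 days

19.0384 days


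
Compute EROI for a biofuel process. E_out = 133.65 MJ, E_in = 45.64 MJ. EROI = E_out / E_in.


EROI = E_out / E_in
= 133.65 / 45.64
= 2.9284

2.9284


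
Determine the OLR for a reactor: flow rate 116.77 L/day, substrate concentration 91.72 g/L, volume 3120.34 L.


OLR = Q * S / V
= 116.77 * 91.72 / 3120.34
= 3.4324 g/L/day

3.4324 g/L/day


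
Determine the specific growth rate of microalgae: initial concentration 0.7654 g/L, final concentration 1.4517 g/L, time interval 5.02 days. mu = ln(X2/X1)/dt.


mu = ln(X2/X1) / dt
= ln(1.4517/0.7654) / 5.02
= 0.1275 per day

0.1275 per day


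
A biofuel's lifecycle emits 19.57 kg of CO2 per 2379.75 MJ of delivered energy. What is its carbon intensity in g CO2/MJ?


CI = CO2 * 1000 / E
= 19.57 * 1000 / 2379.75
= 8.2236 g CO2/MJ

8.2236 g CO2/MJ


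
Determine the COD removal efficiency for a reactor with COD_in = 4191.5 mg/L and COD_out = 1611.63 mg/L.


eta = (COD_in - COD_out) / COD_in * 100
= (4191.5 - 1611.63) / 4191.5 * 100
= 61.5500%

61.5500%


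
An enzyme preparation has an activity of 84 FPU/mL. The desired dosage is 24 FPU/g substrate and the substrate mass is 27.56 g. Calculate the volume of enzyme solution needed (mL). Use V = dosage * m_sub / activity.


V = dosage * m_sub / activity
V = 24 * 27.56 / 84
V = 7.8743 mL

7.8743 mL


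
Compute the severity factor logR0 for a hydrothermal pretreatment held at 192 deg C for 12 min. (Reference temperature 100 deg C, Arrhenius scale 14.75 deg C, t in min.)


logR0 = log10(t * exp((T - 100) / 14.75))
= log10(12 * exp((192 - 100) / 14.75))
= 3.7880

3.7880


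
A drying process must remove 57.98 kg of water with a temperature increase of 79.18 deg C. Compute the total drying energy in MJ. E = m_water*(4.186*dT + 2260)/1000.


E = m_water * (4.186 * dT + 2260) / 1000
= 57.98 * (4.186 * 79.18 + 2260) / 1000
= 150.2521 MJ

150.2521 MJ


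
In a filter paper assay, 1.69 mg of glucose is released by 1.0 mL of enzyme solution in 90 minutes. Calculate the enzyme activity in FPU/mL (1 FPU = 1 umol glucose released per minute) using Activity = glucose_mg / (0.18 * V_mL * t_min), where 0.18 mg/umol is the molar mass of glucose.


Activity = glucose_mg / (0.18 mg/umol * V_mL * t_min)
= 1.69 / (0.18 * 1.0 * 90)
= 0.1043 FPU/mL

0.1043 FPU/mL


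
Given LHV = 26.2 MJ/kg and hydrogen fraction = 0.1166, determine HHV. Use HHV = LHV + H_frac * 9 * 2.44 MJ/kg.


HHV = LHV + H_frac * 9 * 2.44
= 26.2 + 0.1166 * 9 * 2.44
= 28.7605 MJ/kg

28.7605 MJ/kg


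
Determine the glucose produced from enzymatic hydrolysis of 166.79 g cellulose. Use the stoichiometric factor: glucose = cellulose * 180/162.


glucose = cellulose * 180/162
= 166.79 * 180/162
= 185.3222 g

185.3222 g


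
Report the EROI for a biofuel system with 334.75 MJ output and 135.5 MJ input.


EROI = E_out / E_in
= 334.75 / 135.5
= 2.4705

2.4705


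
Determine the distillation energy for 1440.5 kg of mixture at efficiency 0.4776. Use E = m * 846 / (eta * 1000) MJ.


E = m * 846 / (eta * 1000)
= 1440.5 * 846 / (0.4776 * 1000)
= 2551.6394 MJ

2551.6394 MJ


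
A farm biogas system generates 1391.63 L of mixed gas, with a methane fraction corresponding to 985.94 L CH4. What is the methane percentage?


CH4% = V_CH4 / V_total * 100
= 985.94 / 1391.63 * 100
= 70.8479%

70.8479%


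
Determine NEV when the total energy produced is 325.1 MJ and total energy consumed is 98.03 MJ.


NEV = E_out - E_in
= 325.1 - 98.03
= 227.0700 MJ

227.0700 MJ


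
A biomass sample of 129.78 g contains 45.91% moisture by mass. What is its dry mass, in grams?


Wd = Ww * (1 - MC/100)
= 129.78 * (1 - 45.91/100)
= 70.1980 g

70.1980 g


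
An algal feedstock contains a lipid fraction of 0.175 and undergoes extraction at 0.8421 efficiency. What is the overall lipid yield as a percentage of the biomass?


Y = lipid_content * extraction_eff * 100
= 0.175 * 0.8421 * 100
= 14.7367%

14.7367%


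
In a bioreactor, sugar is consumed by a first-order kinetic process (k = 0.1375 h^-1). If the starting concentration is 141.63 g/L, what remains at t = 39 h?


S = S0 * exp(-k * t)
S = 141.63 * exp(-0.1375 * 39)
S = 0.6641 g/L

0.6641 g/L


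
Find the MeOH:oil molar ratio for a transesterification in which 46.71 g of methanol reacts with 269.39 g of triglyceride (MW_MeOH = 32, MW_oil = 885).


Molar ratio = n_MeOH / n_oil = (MeOH/32) / (oil/885) = (MeOH * 885) / (32 * oil)
= (46.71 * 885) / (32 * 269.39)
= 4.7954

4.7954


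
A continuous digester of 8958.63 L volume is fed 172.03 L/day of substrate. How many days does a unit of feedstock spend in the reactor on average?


HRT = V / Q
= 8958.63 / 172.03
= 52.0760 days

52.0760 days


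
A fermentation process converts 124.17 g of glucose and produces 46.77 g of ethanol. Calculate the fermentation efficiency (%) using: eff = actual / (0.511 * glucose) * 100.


Fermentation efficiency = (actual / (0.511 * glucose)) * 100
= (46.77 / (0.511 * 124.17)) * 100
= 73.7106%

73.7106%


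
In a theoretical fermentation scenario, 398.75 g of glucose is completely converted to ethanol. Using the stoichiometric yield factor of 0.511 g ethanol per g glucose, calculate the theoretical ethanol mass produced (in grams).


Theoretical ethanol yield: m_EtOH = 0.511 * m_glucose
m_EtOH = 0.511 * 398.75 = 203.7612 g

203.7612 g


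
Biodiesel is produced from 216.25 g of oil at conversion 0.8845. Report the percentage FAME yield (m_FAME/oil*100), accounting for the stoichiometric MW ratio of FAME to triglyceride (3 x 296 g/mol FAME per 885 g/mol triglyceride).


m_FAME = oil * conv * (3 * 296 / 885) = oil * conv * (888/885)
= 216.25 * 0.8845 * 888 / 885
= 191.9215 g
Y = m_FAME / oil * 100 = conv * (888/885) * 100
= 0.8845 * 888 / 885 * 100
= 88.75%

88.75%


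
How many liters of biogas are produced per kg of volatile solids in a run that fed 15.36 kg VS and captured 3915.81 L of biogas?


Y = V / VS
= 3915.81 / 15.36
= 254.9355 L/kg VS

254.9355 L/kg VS


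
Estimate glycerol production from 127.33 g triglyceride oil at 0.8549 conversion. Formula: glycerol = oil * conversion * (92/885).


glycerol = oil * conv * (92/885)
= 127.33 * 0.8549 * 92 / 885
= 11.3159 g

11.3159 g


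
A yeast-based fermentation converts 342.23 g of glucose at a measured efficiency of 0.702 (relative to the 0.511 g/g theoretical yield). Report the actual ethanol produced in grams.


Actual ethanol: m = 0.511 * 342.23 * 0.702
m = 122.7654 g

122.7654 g


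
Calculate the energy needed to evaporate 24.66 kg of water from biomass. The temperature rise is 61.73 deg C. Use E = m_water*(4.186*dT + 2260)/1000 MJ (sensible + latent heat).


E = m_water * (4.186 * dT + 2260) / 1000
= 24.66 * (4.186 * 61.73 + 2260) / 1000
= 62.1038 MJ

62.1038 MJ


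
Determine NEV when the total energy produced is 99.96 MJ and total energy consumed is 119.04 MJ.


NEV = E_out - E_in
= 99.96 - 119.04
= -19.0800 MJ

-19.0800 MJ


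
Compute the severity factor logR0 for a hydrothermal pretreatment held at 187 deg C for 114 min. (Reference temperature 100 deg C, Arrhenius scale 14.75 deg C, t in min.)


logR0 = log10(t * exp((T - 100) / 14.75))
= log10(114 * exp((187 - 100) / 14.75))
= 4.6185

4.6185


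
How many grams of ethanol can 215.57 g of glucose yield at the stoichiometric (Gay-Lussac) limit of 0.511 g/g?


Theoretical ethanol yield: m_EtOH = 0.511 * m_glucose
m_EtOH = 0.511 * 215.57 = 110.1563 g

110.1563 g


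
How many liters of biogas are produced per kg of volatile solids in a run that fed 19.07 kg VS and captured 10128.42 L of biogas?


Y = V / VS
= 10128.42 / 19.07
= 531.1180 L/kg VS

531.1180 L/kg VS


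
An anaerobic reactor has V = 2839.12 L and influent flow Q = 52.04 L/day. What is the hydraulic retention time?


HRT = V / Q
= 2839.12 / 52.04
= 54.5565 days

54.5565 days


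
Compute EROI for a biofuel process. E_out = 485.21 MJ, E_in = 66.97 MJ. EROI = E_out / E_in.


EROI = E_out / E_in
= 485.21 / 66.97
= 7.2452

7.2452


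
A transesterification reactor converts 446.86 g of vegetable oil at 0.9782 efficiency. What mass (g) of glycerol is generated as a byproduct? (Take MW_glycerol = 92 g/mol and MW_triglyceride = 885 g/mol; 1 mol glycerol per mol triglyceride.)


glycerol = oil * conv * (92/885)
= 446.86 * 0.9782 * 92 / 885
= 45.4406 g

45.4406 g


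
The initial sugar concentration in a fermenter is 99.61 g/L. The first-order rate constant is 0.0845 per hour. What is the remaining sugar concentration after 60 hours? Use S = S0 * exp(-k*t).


S = S0 * exp(-k * t)
S = 99.61 * exp(-0.0845 * 60)
S = 0.6258 g/L

0.6258 g/L


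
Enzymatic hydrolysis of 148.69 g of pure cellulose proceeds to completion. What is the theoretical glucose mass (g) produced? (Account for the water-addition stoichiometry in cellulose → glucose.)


glucose = cellulose * 180/162
= 148.69 * 180/162
= 165.2111 g

165.2111 g


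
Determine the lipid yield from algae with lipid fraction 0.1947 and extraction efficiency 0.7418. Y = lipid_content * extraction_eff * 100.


Y = lipid_content * extraction_eff * 100
= 0.1947 * 0.7418 * 100
= 14.4428%

14.4428%


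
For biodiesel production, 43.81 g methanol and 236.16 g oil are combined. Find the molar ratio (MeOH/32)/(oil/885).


Molar ratio = n_MeOH / n_oil = (MeOH/32) / (oil/885) = (MeOH * 885) / (32 * oil)
= (43.81 * 885) / (32 * 236.16)
= 5.1305

5.1305


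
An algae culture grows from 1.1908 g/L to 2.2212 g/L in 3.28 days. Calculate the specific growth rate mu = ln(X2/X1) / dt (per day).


mu = ln(X2/X1) / dt
= ln(2.2212/1.1908) / 3.28
= 0.1901 per day

0.1901 per day


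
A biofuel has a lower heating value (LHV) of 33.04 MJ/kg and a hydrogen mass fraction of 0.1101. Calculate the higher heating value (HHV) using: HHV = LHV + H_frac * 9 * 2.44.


HHV = LHV + H_frac * 9 * 2.44
= 33.04 + 0.1101 * 9 * 2.44
= 35.4578 MJ/kg

35.4578 MJ/kg


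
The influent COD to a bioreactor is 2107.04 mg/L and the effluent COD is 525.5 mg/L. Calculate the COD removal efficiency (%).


eta = (COD_in - COD_out) / COD_in * 100
= (2107.04 - 525.5) / 2107.04 * 100
= 75.0598%

75.0598%


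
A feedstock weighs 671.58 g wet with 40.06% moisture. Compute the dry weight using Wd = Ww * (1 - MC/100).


Wd = Ww * (1 - MC/100)
= 671.58 * (1 - 40.06/100)
= 402.5451 g

402.5451 g


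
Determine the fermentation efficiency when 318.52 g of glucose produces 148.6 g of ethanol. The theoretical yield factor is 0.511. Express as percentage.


Fermentation efficiency = (actual / (0.511 * glucose)) * 100
= (148.6 / (0.511 * 318.52)) * 100
= 91.2980%

91.2980%


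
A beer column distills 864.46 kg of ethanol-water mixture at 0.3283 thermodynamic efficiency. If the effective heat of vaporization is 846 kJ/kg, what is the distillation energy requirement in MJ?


E = m * 846 / (eta * 1000)
= 864.46 * 846 / (0.3283 * 1000)
= 2227.6368 MJ

2227.6368 MJ


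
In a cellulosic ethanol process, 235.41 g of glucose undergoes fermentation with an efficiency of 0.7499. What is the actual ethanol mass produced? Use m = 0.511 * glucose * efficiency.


Actual ethanol: m = 0.511 * 235.41 * 0.7499
m = 90.2089 g

90.2089 g


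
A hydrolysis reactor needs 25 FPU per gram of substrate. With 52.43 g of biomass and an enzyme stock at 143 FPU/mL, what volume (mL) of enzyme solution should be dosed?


V = dosage * m_sub / activity
V = 25 * 52.43 / 143
V = 9.1661 mL

9.1661 mL


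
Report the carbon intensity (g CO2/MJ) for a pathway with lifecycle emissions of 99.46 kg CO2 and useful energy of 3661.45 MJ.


CI = CO2 * 1000 / E
= 99.46 * 1000 / 3661.45
= 27.1641 g CO2/MJ

27.1641 g CO2/MJ


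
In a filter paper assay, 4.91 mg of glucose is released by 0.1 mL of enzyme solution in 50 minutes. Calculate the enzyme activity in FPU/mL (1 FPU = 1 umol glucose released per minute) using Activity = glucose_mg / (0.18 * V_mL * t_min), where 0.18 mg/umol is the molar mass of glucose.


Activity = glucose_mg / (0.18 mg/umol * V_mL * t_min)
= 4.91 / (0.18 * 0.1 * 50)
= 5.4556 FPU/mL

5.4556 FPU/mL


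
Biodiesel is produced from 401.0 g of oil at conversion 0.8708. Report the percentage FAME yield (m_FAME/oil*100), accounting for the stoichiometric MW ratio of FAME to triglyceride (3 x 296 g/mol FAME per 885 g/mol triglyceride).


m_FAME = oil * conv * (3 * 296 / 885) = oil * conv * (888/885)
= 401.0 * 0.8708 * 888 / 885
= 350.3745 g
Y = m_FAME / oil * 100 = conv * (888/885) * 100
= 0.8708 * 888 / 885 * 100
= 87.38%

87.38%


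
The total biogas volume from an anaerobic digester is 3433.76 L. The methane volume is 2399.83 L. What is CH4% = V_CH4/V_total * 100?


CH4% = V_CH4 / V_total * 100
= 2399.83 / 3433.76 * 100
= 69.8893%

69.8893%


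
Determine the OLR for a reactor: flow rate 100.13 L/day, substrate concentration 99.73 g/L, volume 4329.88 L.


OLR = Q * S / V
= 100.13 * 99.73 / 4329.88
= 2.3063 g/L/day

2.3063 g/L/day


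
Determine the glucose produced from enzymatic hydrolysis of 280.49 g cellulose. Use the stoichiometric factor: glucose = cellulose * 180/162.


glucose = cellulose * 180/162
= 280.49 * 180/162
= 311.6556 g

311.6556 g


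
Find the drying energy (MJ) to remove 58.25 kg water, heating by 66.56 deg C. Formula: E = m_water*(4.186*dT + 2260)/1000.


E = m_water * (4.186 * dT + 2260) / 1000
= 58.25 * (4.186 * 66.56 + 2260) / 1000
= 147.8746 MJ

147.8746 MJ


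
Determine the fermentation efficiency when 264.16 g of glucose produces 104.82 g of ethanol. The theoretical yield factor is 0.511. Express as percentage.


Fermentation efficiency = (actual / (0.511 * glucose)) * 100
= (104.82 / (0.511 * 264.16)) * 100
= 77.6526%

77.6526%


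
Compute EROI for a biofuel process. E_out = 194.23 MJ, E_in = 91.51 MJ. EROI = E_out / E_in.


EROI = E_out / E_in
= 194.23 / 91.51
= 2.1225

2.1225


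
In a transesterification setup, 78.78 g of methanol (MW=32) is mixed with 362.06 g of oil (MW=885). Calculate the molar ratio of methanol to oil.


Molar ratio = n_MeOH / n_oil = (MeOH/32) / (oil/885) = (MeOH * 885) / (32 * oil)
= (78.78 * 885) / (32 * 362.06)
= 6.0177

6.0177


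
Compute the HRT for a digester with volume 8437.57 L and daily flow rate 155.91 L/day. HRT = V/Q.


HRT = V / Q
= 8437.57 / 155.91
= 54.1182 days

54.1182 days


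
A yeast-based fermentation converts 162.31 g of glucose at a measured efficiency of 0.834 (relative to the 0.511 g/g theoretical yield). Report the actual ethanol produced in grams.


Actual ethanol: m = 0.511 * 162.31 * 0.834
m = 69.1723 g

69.1723 g


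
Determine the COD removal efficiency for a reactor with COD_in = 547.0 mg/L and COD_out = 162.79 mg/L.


eta = (COD_in - COD_out) / COD_in * 100
= (547.0 - 162.79) / 547.0 * 100
= 70.2395%

70.2395%


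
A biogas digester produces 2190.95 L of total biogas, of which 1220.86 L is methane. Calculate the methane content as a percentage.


CH4% = V_CH4 / V_total * 100
= 1220.86 / 2190.95 * 100
= 55.7229%

55.7229%


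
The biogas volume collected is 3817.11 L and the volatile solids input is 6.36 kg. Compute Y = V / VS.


Y = V / VS
= 3817.11 / 6.36
= 600.1745 L/kg VS

600.1745 L/kg VS


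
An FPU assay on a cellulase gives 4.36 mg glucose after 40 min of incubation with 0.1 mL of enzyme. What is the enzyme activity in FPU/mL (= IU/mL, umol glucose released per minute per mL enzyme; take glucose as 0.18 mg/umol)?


Activity = glucose_mg / (0.18 mg/umol * V_mL * t_min)
= 4.36 / (0.18 * 0.1 * 40)
= 6.0556 FPU/mL

6.0556 FPU/mL


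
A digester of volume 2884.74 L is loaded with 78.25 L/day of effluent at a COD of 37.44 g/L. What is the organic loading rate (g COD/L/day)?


OLR = Q * S / V
= 78.25 * 37.44 / 2884.74
= 1.0156 g/L/day

1.0156 g/L/day


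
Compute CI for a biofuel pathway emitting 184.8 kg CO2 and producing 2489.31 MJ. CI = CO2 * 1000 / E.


CI = CO2 * 1000 / E
= 184.8 * 1000 / 2489.31
= 74.2374 g CO2/MJ

74.2374 g CO2/MJ


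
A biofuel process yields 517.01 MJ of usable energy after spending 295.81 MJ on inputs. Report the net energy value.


NEV = E_out - E_in
= 517.01 - 295.81
= 221.2000 MJ

221.2000 MJ


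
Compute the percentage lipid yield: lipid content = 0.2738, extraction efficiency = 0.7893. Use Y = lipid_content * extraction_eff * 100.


Y = lipid_content * extraction_eff * 100
= 0.2738 * 0.7893 * 100
= 21.6110%

21.6110%


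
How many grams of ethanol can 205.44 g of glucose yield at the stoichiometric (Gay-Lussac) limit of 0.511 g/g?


Theoretical ethanol yield: m_EtOH = 0.511 * m_glucose
m_EtOH = 0.511 * 205.44 = 104.9798 g

104.9798 g


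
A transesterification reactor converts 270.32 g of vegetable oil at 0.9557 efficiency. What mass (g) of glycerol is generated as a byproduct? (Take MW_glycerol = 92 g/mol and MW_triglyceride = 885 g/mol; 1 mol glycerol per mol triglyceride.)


glycerol = oil * conv * (92/885)
= 270.32 * 0.9557 * 92 / 885
= 26.8562 g

26.8562 g


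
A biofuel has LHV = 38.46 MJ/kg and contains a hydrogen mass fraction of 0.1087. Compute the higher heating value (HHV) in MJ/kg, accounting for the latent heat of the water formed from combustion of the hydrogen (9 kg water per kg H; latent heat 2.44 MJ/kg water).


HHV = LHV + H_frac * 9 * 2.44
= 38.46 + 0.1087 * 9 * 2.44
= 40.8471 MJ/kg

40.8471 MJ/kg


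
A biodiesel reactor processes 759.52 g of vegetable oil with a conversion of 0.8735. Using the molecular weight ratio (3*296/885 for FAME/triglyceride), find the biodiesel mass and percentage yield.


m_FAME = oil * conv * (3 * 296 / 885) = oil * conv * (888/885)
= 759.52 * 0.8735 * 888 / 885
= 665.6897 g
Y = m_FAME / oil * 100 = conv * (888/885) * 100
= 0.8735 * 888 / 885 * 100
= 87.65%

665.6897 g FAME; Y = 87.65%


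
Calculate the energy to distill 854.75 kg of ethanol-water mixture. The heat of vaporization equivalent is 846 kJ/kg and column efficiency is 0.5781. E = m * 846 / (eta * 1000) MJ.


E = m * 846 / (eta * 1000)
= 854.75 * 846 / (0.5781 * 1000)
= 1250.8537 MJ

1250.8537 MJ


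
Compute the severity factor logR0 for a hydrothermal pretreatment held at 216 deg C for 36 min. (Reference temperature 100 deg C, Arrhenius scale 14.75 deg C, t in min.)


logR0 = log10(t * exp((T - 100) / 14.75))
= log10(36 * exp((216 - 100) / 14.75))
= 4.9718

4.9718


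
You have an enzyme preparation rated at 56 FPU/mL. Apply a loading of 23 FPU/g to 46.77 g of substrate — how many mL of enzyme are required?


V = dosage * m_sub / activity
V = 23 * 46.77 / 56
V = 19.2091 mL

19.2091 mL


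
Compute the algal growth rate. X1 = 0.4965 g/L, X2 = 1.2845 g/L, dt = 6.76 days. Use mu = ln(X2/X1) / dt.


mu = ln(X2/X1) / dt
= ln(1.2845/0.4965) / 6.76
= 0.1406 per day

0.1406 per day


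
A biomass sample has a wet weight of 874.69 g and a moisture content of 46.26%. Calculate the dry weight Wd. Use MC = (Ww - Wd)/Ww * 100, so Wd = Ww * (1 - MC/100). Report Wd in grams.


Wd = Ww * (1 - MC/100)
= 874.69 * (1 - 46.26/100)
= 470.0584 g

470.0584 g


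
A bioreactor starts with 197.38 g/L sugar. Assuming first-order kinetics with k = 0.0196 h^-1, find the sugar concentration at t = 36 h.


S = S0 * exp(-k * t)
S = 197.38 * exp(-0.0196 * 36)
S = 97.4687 g/L

97.4687 g/L
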